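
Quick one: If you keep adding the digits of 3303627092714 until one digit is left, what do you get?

3+3+0+3+6+2+7+0+9+2+7+1+4 = 47
4+7 = 11
1+1 = 2

2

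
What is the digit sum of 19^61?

19^61 = 1009182377334463854299016863304292593457846949666215857593939531658264652789219
Sum of its 79 digits: 388.

388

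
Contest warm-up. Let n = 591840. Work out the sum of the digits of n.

5+9+1+8+4+0 = 27

27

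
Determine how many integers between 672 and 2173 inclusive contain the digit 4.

366

The integers in [672, 2173] that contain the digit 4: 674, 684, 694, 704, 714, 724, …, 2154, 2164.
366 qualify.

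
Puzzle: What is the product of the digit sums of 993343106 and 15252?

S(993343106) = 9+9+3+3+4+3+1+0+6 = 38.
S(15252) = 1+5+2+5+2 = 15.
38 · 15 = 570.

570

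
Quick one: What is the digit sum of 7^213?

7^213 = 1013637159083507850038921284911007518863801117175739010700530821703187155033523206896465411391953246830596470237870998398260299089794677303343871925293187144429959161982782729850407
Sum of its 181 digits: 793.

793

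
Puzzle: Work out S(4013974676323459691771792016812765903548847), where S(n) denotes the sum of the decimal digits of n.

4+0+1+3+9+7+4+6+7+6+3+2+3+4+5+9+6+9+1+7+7+1+7+9+2+0+1+6+8+1+2+7+6+5+9+0+3+5+4+8+8+4+7 = 206

206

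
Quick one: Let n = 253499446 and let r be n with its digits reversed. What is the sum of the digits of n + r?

Reversal of 253499446 is 644994352; 253499446 + 644994352 = 898493798.
Digit sum of 898493798: 8+9+8+4+9+3+7+9+8 = 65.

65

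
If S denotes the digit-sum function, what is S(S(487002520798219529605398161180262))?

12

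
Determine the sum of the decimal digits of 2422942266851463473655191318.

119

2+4+2+2+9+4+2+2+6+6+8+5+1+4+6+3+4+7+3+6+5+5+1+9+1+3+1+8 = 119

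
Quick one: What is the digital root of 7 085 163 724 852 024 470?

7+0+8+5+1+6+3+7+2+4+8+5+2+0+2+4+4+7+0 = 75
7+5 = 12
1+2 = 3

3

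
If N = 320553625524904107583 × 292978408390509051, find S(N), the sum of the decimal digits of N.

320553625524904107583 × 292978408390509051 = 93915291010093661890667747782239233733
Sum of its 38 digits: 171.

171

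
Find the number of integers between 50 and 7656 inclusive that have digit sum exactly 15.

The integers in [50, 7656] that have digit sum exactly 15: 69, 78, 87, 96, 159, 168, …, 7611, 7620.
525 qualify.

525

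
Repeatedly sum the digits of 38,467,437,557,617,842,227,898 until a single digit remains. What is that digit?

3+8+4+6+7+4+3+7+5+5+7+6+1+7+8+4+2+2+2+7+8+9+8 = 123
1+2+3 = 6

6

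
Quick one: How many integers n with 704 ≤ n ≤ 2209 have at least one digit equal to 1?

1176

The integers in [704, 2209] that have at least one digit equal to 1: 710, 711, 712, 713, 714, 715, …, 2199, 2201.
1176 qualify.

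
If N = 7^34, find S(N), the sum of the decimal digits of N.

142

7^34 = 54116956037952111668959660849
Sum of its 29 digits: 142.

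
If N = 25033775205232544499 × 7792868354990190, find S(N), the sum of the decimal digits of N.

25033775205232544499 × 7792868354990190 = 195084914602794745107623097883464810
Sum of its 36 digits: 162.

162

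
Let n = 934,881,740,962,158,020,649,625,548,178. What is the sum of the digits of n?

9+3+4+8+8+1+7+4+0+9+6+2+1+5+8+0+2+0+6+4+9+6+2+5+5+4+8+1+7+8 = 142

142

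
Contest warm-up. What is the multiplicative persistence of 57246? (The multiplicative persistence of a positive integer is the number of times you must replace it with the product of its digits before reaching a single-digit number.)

57246 → 1680 → 0 (2 steps)

2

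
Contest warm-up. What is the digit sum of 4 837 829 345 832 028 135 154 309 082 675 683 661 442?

4+8+3+7+8+2+9+3+4+5+8+3+2+0+2+8+1+3+5+1+5+4+3+0+9+0+8+2+6+7+5+6+8+3+6+6+1+4+4+2 = 175

175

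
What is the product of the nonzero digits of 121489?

576

1×2×1×4×8×9 = 576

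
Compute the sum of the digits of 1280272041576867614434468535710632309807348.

1+2+8+0+2+7+2+0+4+1+5+7+6+8+6+7+6+1+4+4+3+4+4+6+8+5+3+5+7+1+0+6+3+2+3+0+9+8+0+7+3+4+8 = 180

180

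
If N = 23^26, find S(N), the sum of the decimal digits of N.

23^26 = 254052654154149545721997685422868689
Sum of its 36 digits: 178.

178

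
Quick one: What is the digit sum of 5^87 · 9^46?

513

5^87 · 9^46 = 507628283244700994476225478492486719847141838143645026979239765103912862542756556649692356586456298828125
Sum of its 105 digits: 513.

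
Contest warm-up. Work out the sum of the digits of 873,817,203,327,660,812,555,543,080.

8+7+3+8+1+7+2+0+3+3+2+7+6+6+0+8+1+2+5+5+5+5+4+3+0+8+0 = 109

109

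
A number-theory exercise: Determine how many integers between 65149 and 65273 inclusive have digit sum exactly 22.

The integers in [65149, 65273] that have digit sum exactly 22: 65155, 65164, 65173, 65182, 65191, 65209, …, 65263, 65272.
13 qualify.

13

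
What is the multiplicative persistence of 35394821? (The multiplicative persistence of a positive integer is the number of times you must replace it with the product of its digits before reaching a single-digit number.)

2

35394821 → 25920 → 0 (2 steps)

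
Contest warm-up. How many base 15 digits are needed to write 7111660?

6

7111660 in base 15 is 95725A, which has 6 digits.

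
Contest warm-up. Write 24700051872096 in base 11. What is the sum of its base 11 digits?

24700051872096 in base 11 is 79632623975A7.
Digit sum: 7+9+6+3+2+6+2+3+9+7+5+10+7 = 76.

76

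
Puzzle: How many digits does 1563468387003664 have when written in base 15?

1563468387003664 in base 15 is C0B46025D07E4, which has 13 digits.

13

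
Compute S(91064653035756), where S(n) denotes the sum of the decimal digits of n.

9+1+0+6+4+6+5+3+0+3+5+7+5+6 = 60

60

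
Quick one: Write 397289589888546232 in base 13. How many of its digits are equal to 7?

4

397289589888546232 in base 13 is 79B95C2758C70927.
The digit 7 appears 4 times.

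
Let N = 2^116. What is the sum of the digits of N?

166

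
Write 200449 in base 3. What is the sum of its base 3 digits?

200449 in base 3 is 101011222001.
Digit sum: 1+0+1+0+1+1+2+2+2+0+0+1 = 11.

11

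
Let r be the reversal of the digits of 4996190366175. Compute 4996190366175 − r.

-720440550819

Reverse of 4996190366175 is 5716630916994.
4996190366175 − 5716630916994 = -720440550819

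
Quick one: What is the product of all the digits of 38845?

3840

3×8×8×4×5 = 3840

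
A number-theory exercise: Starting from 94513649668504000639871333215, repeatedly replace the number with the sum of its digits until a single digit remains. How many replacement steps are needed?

2

94513649668504000639871333215 → 121 → 4 (2 steps)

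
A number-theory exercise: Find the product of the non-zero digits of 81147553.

16800

8×1×1×4×7×5×5×3 = 16800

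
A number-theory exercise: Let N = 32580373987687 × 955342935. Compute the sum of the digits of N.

32580373987687 × 955342935 = 31125430108794552441345
Sum of its 23 digits: 81.

81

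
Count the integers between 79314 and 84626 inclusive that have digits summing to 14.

80

The integers in [79314, 84626] that have digits summing to 14: 80006, 80015, 80024, 80033, 80042, 80051, …, 84110, 84200.
80 qualify.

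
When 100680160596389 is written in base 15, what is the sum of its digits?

101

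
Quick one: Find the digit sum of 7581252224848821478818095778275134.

7+5+8+1+2+5+2+2+2+4+8+4+8+8+2+1+4+7+8+8+1+8+0+9+5+7+7+8+2+7+5+1+3+4 = 163

163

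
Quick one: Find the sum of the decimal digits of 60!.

288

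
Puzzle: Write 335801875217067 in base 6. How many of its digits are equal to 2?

335801875217067 in base 6 is 3150105130220502043.
The digit 2 appears 3 times.

3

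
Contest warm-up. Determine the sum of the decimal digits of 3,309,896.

3+3+0+9+8+9+6 = 38

38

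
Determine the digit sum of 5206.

13

5+2+0+6 = 13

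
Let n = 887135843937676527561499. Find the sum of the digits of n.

8+8+7+1+3+5+8+4+3+9+3+7+6+7+6+5+2+7+5+6+1+4+9+9 = 133

133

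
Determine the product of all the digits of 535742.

5×3×5×7×4×2 = 4200

4200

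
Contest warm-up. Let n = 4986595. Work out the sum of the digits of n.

46

4+9+8+6+5+9+5 = 46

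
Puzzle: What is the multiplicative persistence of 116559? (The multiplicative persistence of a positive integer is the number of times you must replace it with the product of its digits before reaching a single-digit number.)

116559 → 1350 → 0 (2 steps)

2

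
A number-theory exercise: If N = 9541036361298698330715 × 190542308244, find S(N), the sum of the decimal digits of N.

9541036361298698330715 × 190542308244 = 1817971091321788729487065782914460
Sum of its 34 digits: 162.

162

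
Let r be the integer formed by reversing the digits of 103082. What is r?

Reversing 103082 gives 280301.

280301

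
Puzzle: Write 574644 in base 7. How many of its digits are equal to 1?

1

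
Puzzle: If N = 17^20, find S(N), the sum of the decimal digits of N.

17^20 = 4064231406647572522401601
Sum of its 25 digits: 82.

82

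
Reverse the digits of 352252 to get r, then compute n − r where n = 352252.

Reverse of 352252 is 252253.
352252 − 252253 = 99999

99999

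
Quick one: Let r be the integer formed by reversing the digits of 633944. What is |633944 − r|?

184608

Reverse of 633944 is 449336.
|633944 − 449336| = 184608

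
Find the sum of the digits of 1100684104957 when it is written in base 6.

37

1100684104957 in base 6 is 2201351452145101.
Digit sum: 2+2+0+1+3+5+1+4+5+2+1+4+5+1+0+1 = 37.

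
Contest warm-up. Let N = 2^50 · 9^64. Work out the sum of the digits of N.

2^50 · 9^64 = 13274567717733212975020928538021909766885205986139917195533042473497383665664
Sum of its 77 digits: 360.

360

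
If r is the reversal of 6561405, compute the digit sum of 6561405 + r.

18

Reversal of 6561405 is 5041656; 6561405 + 5041656 = 11603061.
Digit sum of 11603061: 1+1+6+0+3+0+6+1 = 18.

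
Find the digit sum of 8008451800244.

8+0+0+8+4+5+1+8+0+0+2+4+4 = 44

44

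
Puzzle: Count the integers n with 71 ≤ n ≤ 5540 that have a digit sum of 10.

242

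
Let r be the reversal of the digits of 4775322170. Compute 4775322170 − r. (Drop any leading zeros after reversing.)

4063086396

Reverse of 4775322170 is 712235774.
4775322170 − 712235774 = 4063086396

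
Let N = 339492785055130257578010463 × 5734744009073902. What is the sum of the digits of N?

339492785055130257578010463 × 5734744009073902 = 1946904215218722175161266589124096296236626
Sum of its 43 digits: 184.

184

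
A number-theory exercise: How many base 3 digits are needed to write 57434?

57434 in base 3 is 2220210012, which has 10 digits.

10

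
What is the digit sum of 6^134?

495

6^134 = 187183494765134247677915130856645218524883418468081991214190614586612942224365243787983073985528590237696
Sum of its 105 digits: 495.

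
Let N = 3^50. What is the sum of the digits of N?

3^50 = 717897987691852588770249
Sum of its 24 digits: 144.

144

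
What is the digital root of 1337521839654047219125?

7

1+3+3+7+5+2+1+8+3+9+6+5+4+0+4+7+2+1+9+1+2+5 = 88
8+8 = 16
1+6 = 7
(Equivalently, 1337521839654047219125 mod 9 = 7.)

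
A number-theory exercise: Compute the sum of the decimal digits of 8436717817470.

63

8+4+3+6+7+1+7+8+1+7+4+7+0 = 63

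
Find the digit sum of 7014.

12

7+0+1+4 = 12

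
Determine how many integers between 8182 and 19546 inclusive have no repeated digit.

3781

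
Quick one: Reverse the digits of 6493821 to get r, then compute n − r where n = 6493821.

Reverse of 6493821 is 1283946.
6493821 − 1283946 = 5209875

5209875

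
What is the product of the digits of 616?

36

6×1×6 = 36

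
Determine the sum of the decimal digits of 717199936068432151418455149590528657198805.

7+1+7+1+9+9+9+3+6+0+6+8+4+3+2+1+5+1+4+1+8+4+5+5+1+4+9+5+9+0+5+2+8+6+5+7+1+9+8+8+0+5 = 201

201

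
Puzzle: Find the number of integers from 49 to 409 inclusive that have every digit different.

The integers in [49, 409] that have every digit different: 49, 50, 51, 52, 53, 54, …, 408, 409.
270 qualify.

270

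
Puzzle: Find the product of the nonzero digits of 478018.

1792

4×7×8×1×8 = 1792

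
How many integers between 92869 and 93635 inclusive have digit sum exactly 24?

60

The integers in [92869, 93635] that have digit sum exactly 24: 92904, 92913, 92922, 92931, 92940, 93039, …, 93624, 93633.
60 qualify.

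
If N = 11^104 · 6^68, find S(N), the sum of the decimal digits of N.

738

11^104 · 6^68 = 165624386483823466835335900021687196777593967372420442739569360555303581966272050347254569319582149035745084428264734362286691005719804212499095548004593519558656
Sum of its 162 digits: 738.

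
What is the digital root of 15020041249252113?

6

1+5+0+2+0+0+4+1+2+4+9+2+5+2+1+1+3 = 42
4+2 = 6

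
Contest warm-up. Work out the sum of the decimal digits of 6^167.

6^167 = 8938380001266777906884958508420497831014352408807896669415371777961485697689510482513941933974205155511460896352112388399993716736
Sum of its 130 digits: 630.

630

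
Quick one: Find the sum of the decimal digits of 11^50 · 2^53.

281

11^50 · 2^53 = 105736280257140108944317154068005727074398084001332871473083807956992
Sum of its 69 digits: 281.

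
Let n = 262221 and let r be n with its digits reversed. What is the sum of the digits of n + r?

30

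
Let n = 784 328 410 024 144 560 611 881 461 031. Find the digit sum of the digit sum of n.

First digit sum: 103.
1+0+3 = 4.

4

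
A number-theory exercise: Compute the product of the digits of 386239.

3×8×6×2×3×9 = 7776

7776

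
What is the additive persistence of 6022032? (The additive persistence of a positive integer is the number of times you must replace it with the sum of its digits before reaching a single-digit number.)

2

6022032 → 15 → 6 (2 steps)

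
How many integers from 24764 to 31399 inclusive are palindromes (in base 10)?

The integers in [24764, 31399] that are palindromes (in base 10): 24842, 24942, 25052, 25152, 25252, 25352, …, 31213, 31313.
66 qualify.

66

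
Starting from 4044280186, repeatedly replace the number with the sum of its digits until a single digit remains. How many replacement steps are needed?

3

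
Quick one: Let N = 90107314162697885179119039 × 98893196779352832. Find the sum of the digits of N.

90107314162697885179119039 × 98893196779352832 = 8911000350750648324416419805915894309768448
Sum of its 43 digits: 189.

189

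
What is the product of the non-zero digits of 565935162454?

19440000

5×6×5×9×3×5×1×6×2×4×5×4 = 19440000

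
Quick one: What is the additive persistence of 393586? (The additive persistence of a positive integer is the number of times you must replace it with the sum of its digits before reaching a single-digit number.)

393586 → 34 → 7 (2 steps)

2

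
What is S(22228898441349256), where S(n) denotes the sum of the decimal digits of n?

79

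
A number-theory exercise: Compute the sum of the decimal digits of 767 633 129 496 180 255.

7+6+7+6+3+3+1+2+9+4+9+6+1+8+0+2+5+5 = 84

84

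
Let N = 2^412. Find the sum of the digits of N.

574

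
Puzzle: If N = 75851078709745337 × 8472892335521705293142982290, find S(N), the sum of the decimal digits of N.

196

75851078709745337 × 8472892335521705293142982290 = 642678023440854864922771008927858374601081730
Sum of its 45 digits: 196.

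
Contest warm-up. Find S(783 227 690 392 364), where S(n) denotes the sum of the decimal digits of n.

71

7+8+3+2+2+7+6+9+0+3+9+2+3+6+4 = 71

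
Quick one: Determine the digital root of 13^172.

The digital root of n equals n mod 9 (or 9 when 9 | n), so we need 13^172 mod 9.
13^172 ≡ 4 (mod 9), so the digital root is 4.

4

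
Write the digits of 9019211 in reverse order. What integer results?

1129109

Reversing 9019211 gives 1129109.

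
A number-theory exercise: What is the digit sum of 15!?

15! = 1307674368000
Sum of its 13 digits: 45.

45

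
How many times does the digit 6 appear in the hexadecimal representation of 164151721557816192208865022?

2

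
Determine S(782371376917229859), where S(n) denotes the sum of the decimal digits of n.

96

7+8+2+3+7+1+3+7+6+9+1+7+2+2+9+8+5+9 = 96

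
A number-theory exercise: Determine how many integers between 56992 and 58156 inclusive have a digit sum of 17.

30

The integers in [56992, 58156] that have a digit sum of 17: 57005, 57014, 57023, 57032, 57041, 57050, …, 58121, 58130.
30 qualify.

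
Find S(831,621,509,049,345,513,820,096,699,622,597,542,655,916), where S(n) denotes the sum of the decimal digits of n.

192

8+3+1+6+2+1+5+0+9+0+4+9+3+4+5+5+1+3+8+2+0+0+9+6+6+9+9+6+2+2+5+9+7+5+4+2+6+5+5+9+1+6 = 192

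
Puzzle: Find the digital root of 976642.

7

9+7+6+6+4+2 = 34
3+4 = 7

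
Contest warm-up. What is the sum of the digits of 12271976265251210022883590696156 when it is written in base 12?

12271976265251210022883590696156 in base 12 is 7540272A667A45A99194098A39910.
Digit sum: 7+5+4+0+2+7+2+10+6+6+7+10+4+5+10+9+9+1+9+4+0+9+8+10+3+9+9+1+0 = 166.

166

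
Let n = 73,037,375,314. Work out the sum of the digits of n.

43

7+3+0+3+7+3+7+5+3+1+4 = 43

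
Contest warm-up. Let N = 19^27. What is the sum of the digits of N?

19^27 = 33600614943460448322716069311260139
Sum of its 35 digits: 127.

127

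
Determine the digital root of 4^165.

1

The digital root of n equals n mod 9 (or 9 when 9 | n), so we need 4^165 mod 9.
4^165 ≡ 1 (mod 9), so the digital root is 1.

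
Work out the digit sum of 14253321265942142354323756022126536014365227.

151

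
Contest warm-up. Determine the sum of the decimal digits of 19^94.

568

19^94 = 1595285763662327514781942118440972367783779826227710302594458246708175810260159788969621288692440784479538530820039954521
Sum of its 121 digits: 568.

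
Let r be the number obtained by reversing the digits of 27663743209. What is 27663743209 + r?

117898479881

Reverse of 27663743209 is 90234736672.
27663743209 + 90234736672 = 117898479881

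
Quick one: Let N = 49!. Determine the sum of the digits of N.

225

49! = 608281864034267560872252163321295376887552831379210240000000000
Sum of its 63 digits: 225.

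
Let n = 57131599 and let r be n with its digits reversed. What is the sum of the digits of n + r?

44

Reversal of 57131599 is 99513175; 57131599 + 99513175 = 156644774.
Digit sum of 156644774: 1+5+6+6+4+4+7+7+4 = 44.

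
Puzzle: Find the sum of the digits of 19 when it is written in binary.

3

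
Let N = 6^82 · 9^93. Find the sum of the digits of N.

747

6^82 · 9^93 = 357236568742845470259200750269145883932891070669545243970569553583613871877313578832180255245156610065309476788993227577779682983939428455590453516959744
Sum of its 153 digits: 747.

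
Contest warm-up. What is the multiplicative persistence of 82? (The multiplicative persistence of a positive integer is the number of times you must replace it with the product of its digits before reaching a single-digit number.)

2

82 → 16 → 6 (2 steps)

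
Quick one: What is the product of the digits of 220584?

2×2×0×5×8×4 = 0

0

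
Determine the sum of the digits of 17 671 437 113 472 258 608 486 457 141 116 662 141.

151

1+7+6+7+1+4+3+7+1+1+3+4+7+2+2+5+8+6+0+8+4+8+6+4+5+7+1+4+1+1+1+6+6+6+2+1+4+1 = 151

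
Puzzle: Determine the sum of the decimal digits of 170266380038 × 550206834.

120

170266380038 × 550206834 = 93681725897348779692
Sum of its 20 digits: 120.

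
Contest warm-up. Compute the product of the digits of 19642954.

77760

1×9×6×4×2×9×5×4 = 77760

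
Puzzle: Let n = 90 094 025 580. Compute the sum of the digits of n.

42

9+0+0+9+4+0+2+5+5+8+0 = 42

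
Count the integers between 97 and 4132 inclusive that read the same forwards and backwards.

123

The integers in [97, 4132] that read the same forwards and backwards: 99, 101, 111, 121, 131, 141, …, 4004, 4114.
123 qualify.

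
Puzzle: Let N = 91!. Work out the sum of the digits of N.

91! = 135200152767840296255166568759495142147586866476906677791741734597153670771559994765685283954750449427751168336768008192000000000000000000000
Sum of its 141 digits: 594.

594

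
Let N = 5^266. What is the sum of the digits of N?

781

5^266 = 843375835458441857947885924101601520616796910589480604006221042008651543277580767380030029635965647125053446674428678085644052631526557294302051150103327614715453819371759891510009765625
Sum of its 186 digits: 781.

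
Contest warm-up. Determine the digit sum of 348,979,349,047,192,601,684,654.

119

3+4+8+9+7+9+3+4+9+0+4+7+1+9+2+6+0+1+6+8+4+6+5+4 = 119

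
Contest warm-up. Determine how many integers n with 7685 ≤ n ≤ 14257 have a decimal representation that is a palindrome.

66

The integers in [7685, 14257] that have a decimal representation that is a palindrome: 7777, 7887, 7997, 8008, 8118, 8228, …, 14141, 14241.
66 qualify.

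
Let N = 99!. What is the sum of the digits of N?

648

99! = 933262154439441526816992388562667004907159682643816214685929638952175999932299156089414639761565182862536979208272237582511852109168640000000000000000000000
Sum of its 156 digits: 648.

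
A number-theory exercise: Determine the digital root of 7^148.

The digital root of n equals n mod 9 (or 9 when 9 | n), so we need 7^148 mod 9.
7^148 ≡ 7 (mod 9), so the digital root is 7.

7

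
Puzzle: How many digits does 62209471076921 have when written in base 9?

15

62209471076921 in base 9 is 264234460017442, which has 15 digits.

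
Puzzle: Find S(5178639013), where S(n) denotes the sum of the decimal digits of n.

43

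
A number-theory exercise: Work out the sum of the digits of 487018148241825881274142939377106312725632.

4+8+7+0+1+8+1+4+8+2+4+1+8+2+5+8+8+1+2+7+4+1+4+2+9+3+9+3+7+7+1+0+6+3+1+2+7+2+5+6+3+2 = 176

176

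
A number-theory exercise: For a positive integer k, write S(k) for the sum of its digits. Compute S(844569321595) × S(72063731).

S(844569321595) = 8+4+4+5+6+9+3+2+1+5+9+5 = 61.
S(72063731) = 7+2+0+6+3+7+3+1 = 29.
61 · 29 = 1769.

1769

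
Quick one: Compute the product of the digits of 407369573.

4×0×7×3×6×9×5×7×3 = 0

0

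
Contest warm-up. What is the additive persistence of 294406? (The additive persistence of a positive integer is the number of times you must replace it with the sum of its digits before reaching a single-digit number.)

2

294406 → 25 → 7 (2 steps)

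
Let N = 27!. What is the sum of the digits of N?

108

27! = 10888869450418352160768000000
Sum of its 29 digits: 108.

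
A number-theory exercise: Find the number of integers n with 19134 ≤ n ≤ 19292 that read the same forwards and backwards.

2

The integers in [19134, 19292] that read the same forwards and backwards: 19191, 19291.
2 qualify.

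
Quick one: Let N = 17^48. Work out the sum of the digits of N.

17^48 = 115225400457255426923013053222916919834651165519677685328641
Sum of its 60 digits: 244.

244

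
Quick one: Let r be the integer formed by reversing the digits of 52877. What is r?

Reversing 52877 gives 77825.

77825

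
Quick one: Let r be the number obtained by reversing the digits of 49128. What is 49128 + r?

131322

Reverse of 49128 is 82194.
49128 + 82194 = 131322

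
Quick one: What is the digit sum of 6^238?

864

6^238 = 158488440231889744477862401482946970904077892437409640748832062141627414787279493594831089908235577872754093920423350155078606315162140540483620070313380976484866965297778821698489942016
Sum of its 186 digits: 864.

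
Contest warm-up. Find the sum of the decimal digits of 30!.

30! = 265252859812191058636308480000000
Sum of its 33 digits: 117.

117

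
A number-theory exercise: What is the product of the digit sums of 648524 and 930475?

S(648524) = 6+4+8+5+2+4 = 29.
S(930475) = 9+3+0+4+7+5 = 28.
29 · 28 = 812.

812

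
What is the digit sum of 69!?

351

69! = 171122452428141311372468338881272839092270544893520369393648040923257279754140647424000000000000000
Sum of its 99 digits: 351.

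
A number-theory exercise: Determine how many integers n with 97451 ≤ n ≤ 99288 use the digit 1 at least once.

The integers in [97451, 99288] that use the digit 1 at least once: 97451, 97461, 97471, 97481, 97491, 97501, …, 99271, 99281.
508 qualify.

508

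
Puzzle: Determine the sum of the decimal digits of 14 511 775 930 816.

58

1+4+5+1+1+7+7+5+9+3+0+8+1+6 = 58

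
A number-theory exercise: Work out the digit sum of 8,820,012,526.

34

8+8+2+0+0+1+2+5+2+6 = 34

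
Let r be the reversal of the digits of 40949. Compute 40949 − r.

Reverse of 40949 is 94904.
40949 − 94904 = -53955

-53955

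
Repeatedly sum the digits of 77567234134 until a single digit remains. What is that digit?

4

7+7+5+6+7+2+3+4+1+3+4 = 49
4+9 = 13
1+3 = 4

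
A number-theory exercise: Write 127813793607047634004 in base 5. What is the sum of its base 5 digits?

127813793607047634004 in base 5 is 32034134434023424213143242004.
Digit sum: 3+2+0+3+4+1+3+4+4+3+4+0+2+3+4+2+4+2+1+3+1+4+3+2+4+2+0+0+4 = 72.

72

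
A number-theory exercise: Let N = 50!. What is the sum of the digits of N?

50! = 30414093201713378043612608166064768844377641568960512000000000000
Sum of its 65 digits: 216.

216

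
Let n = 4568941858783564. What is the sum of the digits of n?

4+5+6+8+9+4+1+8+5+8+7+8+3+5+6+4 = 91

91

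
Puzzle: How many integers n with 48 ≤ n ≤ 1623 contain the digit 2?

458

The integers in [48, 1623] that contain the digit 2: 52, 62, 72, 82, 92, 102, …, 1622, 1623.
458 qualify.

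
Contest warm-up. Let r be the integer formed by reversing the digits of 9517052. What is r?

Reversing 9517052 gives 2507159.

2507159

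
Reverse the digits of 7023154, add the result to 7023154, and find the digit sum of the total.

26

Reversal of 7023154 is 4513207; 7023154 + 4513207 = 11536361.
Digit sum of 11536361: 1+1+5+3+6+3+6+1 = 26.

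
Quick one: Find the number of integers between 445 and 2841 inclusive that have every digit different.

1319

The integers in [445, 2841] that have every digit different: 450, 451, 452, 453, 456, 457, …, 2840, 2841.
1319 qualify.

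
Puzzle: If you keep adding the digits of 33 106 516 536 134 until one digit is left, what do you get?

3+3+1+0+6+5+1+6+5+3+6+1+3+4 = 47
4+7 = 11
1+1 = 2

2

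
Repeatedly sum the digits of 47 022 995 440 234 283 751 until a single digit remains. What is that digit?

9

4+7+0+2+2+9+9+5+4+4+0+2+3+4+2+8+3+7+5+1 = 81
8+1 = 9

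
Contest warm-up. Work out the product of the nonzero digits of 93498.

7776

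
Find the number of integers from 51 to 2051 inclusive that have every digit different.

1218

The integers in [51, 2051] that have every digit different: 51, 52, 53, 54, 56, 57, …, 2049, 2051.
1218 qualify.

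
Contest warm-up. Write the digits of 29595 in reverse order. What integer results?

59592

Reversing 29595 gives 59592.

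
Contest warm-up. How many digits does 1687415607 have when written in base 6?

12

1687415607 in base 6 is 435235101143, which has 12 digits.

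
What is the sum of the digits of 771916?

7+7+1+9+1+6 = 31

31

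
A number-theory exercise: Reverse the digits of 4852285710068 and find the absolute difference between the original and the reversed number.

Reverse of 4852285710068 is 8600175822584.
|4852285710068 − 8600175822584| = 3747890112516

3747890112516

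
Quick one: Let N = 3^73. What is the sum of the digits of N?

153

3^73 = 67585198634817523235520443624317923
Sum of its 35 digits: 153.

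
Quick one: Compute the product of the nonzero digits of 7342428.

10752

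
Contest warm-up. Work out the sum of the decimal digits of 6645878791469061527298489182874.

6+6+4+5+8+7+8+7+9+1+4+6+9+0+6+1+5+2+7+2+9+8+4+8+9+1+8+2+8+7+4 = 171

171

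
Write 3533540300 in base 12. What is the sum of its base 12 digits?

48

3533540300 in base 12 is 827460A38.
Digit sum: 8+2+7+4+6+0+10+3+8 = 48.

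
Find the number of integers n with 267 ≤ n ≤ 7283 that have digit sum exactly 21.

385

The integers in [267, 7283] that have digit sum exactly 21: 399, 489, 498, 579, 588, 597, …, 7266, 7275.
385 qualify.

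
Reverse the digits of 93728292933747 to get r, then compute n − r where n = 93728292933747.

Reverse of 93728292933747 is 74733929282739.
93728292933747 − 74733929282739 = 18994363651008

18994363651008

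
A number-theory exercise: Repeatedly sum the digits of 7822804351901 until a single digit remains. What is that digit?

5

7+8+2+2+8+0+4+3+5+1+9+0+1 = 50
5+0 = 5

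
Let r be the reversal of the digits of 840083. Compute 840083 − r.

460035

Reverse of 840083 is 380048.
840083 − 380048 = 460035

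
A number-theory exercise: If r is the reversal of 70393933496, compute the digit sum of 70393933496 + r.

58

Reversal of 70393933496 is 69433939307; 70393933496 + 69433939307 = 139827872803.
Digit sum of 139827872803: 1+3+9+8+2+7+8+7+2+8+0+3 = 58.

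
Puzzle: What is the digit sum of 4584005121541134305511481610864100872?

4+5+8+4+0+0+5+1+2+1+5+4+1+1+3+4+3+0+5+5+1+1+4+8+1+6+1+0+8+6+4+1+0+0+8+7+2 = 119

119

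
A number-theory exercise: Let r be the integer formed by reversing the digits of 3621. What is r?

1263

Reversing 3621 gives 1263.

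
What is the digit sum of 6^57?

198

6^57 = 226267027688376192080197927193400943822503936
Sum of its 45 digits: 198.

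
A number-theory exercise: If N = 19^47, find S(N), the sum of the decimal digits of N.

226

19^47 = 1263046223881900339210386091365390321169375020004522243688539
Sum of its 61 digits: 226.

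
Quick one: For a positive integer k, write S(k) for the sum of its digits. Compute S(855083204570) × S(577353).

1410

S(855083204570) = 8+5+5+0+8+3+2+0+4+5+7+0 = 47.
S(577353) = 5+7+7+3+5+3 = 30.
47 · 30 = 1410.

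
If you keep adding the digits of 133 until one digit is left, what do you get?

7

1+3+3 = 7
(Equivalently, 133 mod 9 = 7.)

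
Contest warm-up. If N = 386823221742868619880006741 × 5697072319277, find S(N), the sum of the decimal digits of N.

186

386823221742868619880006741 × 5697072319277 = 2203759869044845782394894113391264246257
Sum of its 40 digits: 186.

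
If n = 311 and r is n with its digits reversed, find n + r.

Reverse of 311 is 113.
311 + 113 = 424

424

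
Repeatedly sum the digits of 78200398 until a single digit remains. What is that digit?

1

7+8+2+0+0+3+9+8 = 37
3+7 = 10
1+0 = 1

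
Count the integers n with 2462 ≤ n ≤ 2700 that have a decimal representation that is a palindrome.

2

The integers in [2462, 2700] that have a decimal representation that is a palindrome: 2552, 2662.
2 qualify.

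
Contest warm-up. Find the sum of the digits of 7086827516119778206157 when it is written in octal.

7086827516119778206157 in base 8 is 1400265750344503720420715.
Digit sum: 1+4+0+0+2+6+5+7+5+0+3+4+4+5+0+3+7+2+0+4+2+0+7+1+5 = 77.

77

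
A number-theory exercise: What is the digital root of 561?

5+6+1 = 12
1+2 = 3

3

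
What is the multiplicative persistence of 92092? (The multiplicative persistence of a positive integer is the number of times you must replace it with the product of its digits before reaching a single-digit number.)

1

92092 → 0 (1 step)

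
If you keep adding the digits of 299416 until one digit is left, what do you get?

4

2+9+9+4+1+6 = 31
3+1 = 4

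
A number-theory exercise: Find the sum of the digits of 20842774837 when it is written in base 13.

20842774837 in base 13 is 1C72186381.
Digit sum: 1+12+7+2+1+8+6+3+8+1 = 49.

49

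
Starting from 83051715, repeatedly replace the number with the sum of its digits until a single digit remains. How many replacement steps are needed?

83051715 → 30 → 3 (2 steps)

2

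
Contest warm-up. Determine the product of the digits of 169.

1×6×9 = 54

54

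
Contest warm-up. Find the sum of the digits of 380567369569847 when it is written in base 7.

47

380567369569847 in base 7 is 143106041122436135.
Digit sum: 1+4+3+1+0+6+0+4+1+1+2+2+4+3+6+1+3+5 = 47.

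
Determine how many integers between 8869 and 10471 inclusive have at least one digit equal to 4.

The integers in [8869, 10471] that have at least one digit equal to 4: 8874, 8884, 8894, 8904, 8914, 8924, …, 10470, 10471.
441 qualify.

441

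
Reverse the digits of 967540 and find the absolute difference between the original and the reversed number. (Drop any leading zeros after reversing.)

Reverse of 967540 is 45769.
|967540 − 45769| = 921771

921771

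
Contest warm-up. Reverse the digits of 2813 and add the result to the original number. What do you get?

5995

Reverse of 2813 is 3182.
2813 + 3182 = 5995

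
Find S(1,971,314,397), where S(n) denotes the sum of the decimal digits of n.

1+9+7+1+3+1+4+3+9+7 = 45

45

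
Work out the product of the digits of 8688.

3072

8×6×8×8 = 3072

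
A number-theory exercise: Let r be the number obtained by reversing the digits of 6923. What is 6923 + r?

Reverse of 6923 is 3296.
6923 + 3296 = 10219

10219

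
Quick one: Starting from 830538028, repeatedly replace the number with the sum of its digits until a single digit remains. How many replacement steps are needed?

3

830538028 → 37 → 10 → 1 (3 steps)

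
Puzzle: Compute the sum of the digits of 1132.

1+1+3+2 = 7

7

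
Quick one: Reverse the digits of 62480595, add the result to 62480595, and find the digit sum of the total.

33

Reversal of 62480595 is 59508426; 62480595 + 59508426 = 121989021.
Digit sum of 121989021: 1+2+1+9+8+9+0+2+1 = 33.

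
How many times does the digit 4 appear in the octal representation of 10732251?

1

10732251 in base 8 is 50741333.
The digit 4 appears 1 time.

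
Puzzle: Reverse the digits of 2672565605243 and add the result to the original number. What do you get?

Reverse of 2672565605243 is 3425065652762.
2672565605243 + 3425065652762 = 6097631258005

6097631258005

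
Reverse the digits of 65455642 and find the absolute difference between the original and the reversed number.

Reverse of 65455642 is 24655456.
|65455642 − 24655456| = 40800186

40800186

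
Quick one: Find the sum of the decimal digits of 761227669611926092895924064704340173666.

7+6+1+2+2+7+6+6+9+6+1+1+9+2+6+0+9+2+8+9+5+9+2+4+0+6+4+7+0+4+3+4+0+1+7+3+6+6+6 = 176

176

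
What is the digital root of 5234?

5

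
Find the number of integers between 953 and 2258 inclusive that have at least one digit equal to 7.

329

The integers in [953, 2258] that have at least one digit equal to 7: 957, 967, 970, 971, 972, 973, …, 2247, 2257.
329 qualify.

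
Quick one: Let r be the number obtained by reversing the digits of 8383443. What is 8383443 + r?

11827281

Reverse of 8383443 is 3443838.
8383443 + 3443838 = 11827281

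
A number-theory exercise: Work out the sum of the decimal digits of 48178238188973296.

4+8+1+7+8+2+3+8+1+8+8+9+7+3+2+9+6 = 94

94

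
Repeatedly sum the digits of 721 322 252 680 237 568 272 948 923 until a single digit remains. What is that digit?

9

7+2+1+3+2+2+2+5+2+6+8+0+2+3+7+5+6+8+2+7+2+9+4+8+9+2+3 = 117
1+1+7 = 9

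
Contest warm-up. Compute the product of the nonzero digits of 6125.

6×1×2×5 = 60

60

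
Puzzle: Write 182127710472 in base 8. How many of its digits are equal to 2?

182127710472 in base 8 is 2514752050410.
The digit 2 appears 2 times.

2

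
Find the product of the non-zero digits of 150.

1×5 = 5

5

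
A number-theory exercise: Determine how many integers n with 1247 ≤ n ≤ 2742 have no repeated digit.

The integers in [1247, 2742] that have no repeated digit: 1247, 1248, 1249, 1250, 1253, 1254, …, 2740, 2741.
789 qualify.

789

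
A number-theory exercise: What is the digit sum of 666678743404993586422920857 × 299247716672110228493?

208

666678743404993586422920857 × 299247716672110228493 = 199502091717775996293064032713921491730725378501
Sum of its 48 digits: 208.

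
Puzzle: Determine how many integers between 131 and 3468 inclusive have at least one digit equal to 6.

882

The integers in [131, 3468] that have at least one digit equal to 6: 136, 146, 156, 160, 161, 162, …, 3467, 3468.
882 qualify.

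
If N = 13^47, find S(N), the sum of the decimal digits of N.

13^47 = 22664052024539238871968220999332552715703774239747717
Sum of its 53 digits: 241.

241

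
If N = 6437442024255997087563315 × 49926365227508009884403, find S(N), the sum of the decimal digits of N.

222

6437442024255997087563315 × 49926365227508009884403 = 321398081633913387717327667579380049322093475945
Sum of its 48 digits: 222.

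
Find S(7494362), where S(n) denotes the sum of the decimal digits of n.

35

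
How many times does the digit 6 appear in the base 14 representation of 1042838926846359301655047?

2

1042838926846359301655047 in base 14 is C66D201D04B728BD08D39.
The digit 6 appears 2 times.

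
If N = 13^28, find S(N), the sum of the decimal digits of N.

13^28 = 15502932802662396215269535105521
Sum of its 32 digits: 121.

121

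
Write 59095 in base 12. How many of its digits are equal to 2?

2

59095 in base 12 is 2A247.
The digit 2 appears 2 times.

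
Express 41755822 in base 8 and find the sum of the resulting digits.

31

41755822 in base 8 is 237222256.
Digit sum: 2+3+7+2+2+2+2+5+6 = 31.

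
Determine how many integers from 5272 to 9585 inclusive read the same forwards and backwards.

The integers in [5272, 9585] that read the same forwards and backwards: 5335, 5445, 5555, 5665, 5775, 5885, …, 9449, 9559.
43 qualify.

43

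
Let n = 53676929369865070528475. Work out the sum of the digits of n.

122

5+3+6+7+6+9+2+9+3+6+9+8+6+5+0+7+0+5+2+8+4+7+5 = 122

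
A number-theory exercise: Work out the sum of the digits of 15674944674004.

61

1+5+6+7+4+9+4+4+6+7+4+0+0+4 = 61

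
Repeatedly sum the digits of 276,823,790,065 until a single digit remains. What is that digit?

1

2+7+6+8+2+3+7+9+0+0+6+5 = 55
5+5 = 10
1+0 = 1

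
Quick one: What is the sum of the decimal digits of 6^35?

6^35 = 1719070799748422591028658176
Sum of its 28 digits: 135.

135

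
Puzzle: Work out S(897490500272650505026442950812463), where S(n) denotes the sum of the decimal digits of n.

8+9+7+4+9+0+5+0+0+2+7+2+6+5+0+5+0+5+0+2+6+4+4+2+9+5+0+8+1+2+4+6+3 = 130

130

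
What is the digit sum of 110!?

110! = 15882455415227429404253703127090772871724410234473563207581748318444567162948183030959960131517678520479243672638179990208521148623422266876757623911219200000000000000000000000000
Sum of its 179 digits: 657.

657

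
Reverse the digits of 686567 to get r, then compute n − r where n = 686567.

Reverse of 686567 is 765686.
686567 − 765686 = -79119

-79119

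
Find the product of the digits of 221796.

2×2×1×7×9×6 = 1512

1512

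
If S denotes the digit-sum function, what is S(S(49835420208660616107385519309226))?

5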